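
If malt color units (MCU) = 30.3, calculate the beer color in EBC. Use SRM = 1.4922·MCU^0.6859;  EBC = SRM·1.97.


SRM = 1.4922·30.3^0.6859 = 15.4863
EBC = 15.4863·1.97

30.5081 EBC


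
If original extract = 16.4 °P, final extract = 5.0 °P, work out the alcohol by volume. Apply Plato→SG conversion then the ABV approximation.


SG = 259/(259 − P);  ABV = (OG − FG)·131.25
OG = 259/(259 − 16.4) = 1.0676
FG = 259/(259 − 5.0) = 1.0197
ABV = (1.0676 − 1.0197)·131.25

6.2890 % ABV


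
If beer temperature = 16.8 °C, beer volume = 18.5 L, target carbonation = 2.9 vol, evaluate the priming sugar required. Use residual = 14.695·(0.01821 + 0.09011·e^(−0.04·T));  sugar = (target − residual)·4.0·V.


residual = 14.695·(0.01821 + 0.09011·e^(−0.04·16.8)) = 0.9438
sugar = (2.9 − 0.9438)·4.0·18.5

144.7566 g


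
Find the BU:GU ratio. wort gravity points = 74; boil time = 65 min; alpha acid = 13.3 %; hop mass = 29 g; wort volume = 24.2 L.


U = 1.65·0.000125^(GP/1000)·(1−e^(−0.04t))/4.15;  IBU = (α/100)·m·U·1000/V;  BU:GU = IBU/GP
U = 1.65·0.000125^(74/1000)·(1−e^(−0.04·65))/4.15 = 0.1893
IBU = (13.3/100)·29·0.1893·1000/24.2 = 30.1664
BU:GU = 30.1664/74

0.4077


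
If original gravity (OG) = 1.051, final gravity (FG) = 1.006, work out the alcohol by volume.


ABV = (OG − FG) · 131.25
ABV = (1.051 − 1.006) · 131.25

5.9062 % ABV


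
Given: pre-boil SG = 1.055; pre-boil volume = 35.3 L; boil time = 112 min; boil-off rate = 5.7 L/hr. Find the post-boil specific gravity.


V_post = V_pre − rate·(t/60);  SG_post = 1 + (SG_pre−1)·V_pre/V_post
V_post = 35.3 − 5.7·(112/60) = 24.6600
SG_post = 1 + (1.055 − 1)·35.3/24.6600

1.0787


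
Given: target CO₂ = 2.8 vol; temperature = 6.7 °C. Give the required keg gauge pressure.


psi = vols/(0.01821 + 0.09011·e^(−0.04·T)) − 14.695
psi = 2.8/(0.01821 + 0.09011·e^(−0.04·6.7)) − 14.695

17.4387 psi


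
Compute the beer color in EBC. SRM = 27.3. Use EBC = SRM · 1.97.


EBC = 27.3 · 1.97

53.7810 EBC


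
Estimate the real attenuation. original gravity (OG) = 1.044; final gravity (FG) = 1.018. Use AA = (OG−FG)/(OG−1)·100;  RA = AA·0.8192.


AA = (1.044 − 1.018)/(1.044 − 1)·100 = 59.0909
RA = 59.0909·0.8192

48.4073 %


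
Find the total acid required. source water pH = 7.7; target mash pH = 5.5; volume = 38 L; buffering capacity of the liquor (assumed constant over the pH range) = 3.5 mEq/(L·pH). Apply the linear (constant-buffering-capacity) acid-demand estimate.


acid = buffering capacity · (pH_source − pH_target) · V
acid = 3.5 · (7.7 − 5.5) · 38

292.6000 mEq


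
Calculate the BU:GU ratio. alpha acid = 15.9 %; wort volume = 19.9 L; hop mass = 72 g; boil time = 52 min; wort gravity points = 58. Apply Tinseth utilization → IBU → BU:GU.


U = 1.65·0.000125^(GP/1000)·(1−e^(−0.04t))/4.15;  IBU = (α/100)·m·U·1000/V;  BU:GU = IBU/GP
U = 1.65·0.000125^(58/1000)·(1−e^(−0.04·52))/4.15 = 0.2066
IBU = (15.9/100)·72·0.2066·1000/19.9 = 118.8436
BU:GU = 118.8436/58

2.0490


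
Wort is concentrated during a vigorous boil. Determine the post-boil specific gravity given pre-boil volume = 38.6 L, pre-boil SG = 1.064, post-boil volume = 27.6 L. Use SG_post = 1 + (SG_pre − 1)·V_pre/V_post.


pts_pre = (1.064 − 1)·1000 = 64.0000
pts_post = 64.0000·38.6/27.6 = 89.5072
SG_post = 1 + 89.5072/1000

1.0895


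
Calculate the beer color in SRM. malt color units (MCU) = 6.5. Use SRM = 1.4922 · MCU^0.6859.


SRM = 1.4922 · 6.5^0.6859

5.3877 SRM


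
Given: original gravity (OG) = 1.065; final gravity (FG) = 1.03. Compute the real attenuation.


AA = (OG−FG)/(OG−1)·100;  RA = AA·0.8192
AA = (1.065 − 1.03)/(1.065 − 1)·100 = 53.8462
RA = 53.8462·0.8192

44.1108 %


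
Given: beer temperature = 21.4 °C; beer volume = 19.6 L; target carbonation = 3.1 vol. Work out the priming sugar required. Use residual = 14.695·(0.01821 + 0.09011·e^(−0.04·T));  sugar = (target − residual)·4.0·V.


residual = 14.695·(0.01821 + 0.09011·e^(−0.04·21.4)) = 0.8302
sugar = (3.1 − 0.8302)·4.0·19.6

177.9540 g


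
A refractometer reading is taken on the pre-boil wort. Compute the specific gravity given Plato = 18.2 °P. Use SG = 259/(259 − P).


SG = 259/(259 − 18.2)

1.0756


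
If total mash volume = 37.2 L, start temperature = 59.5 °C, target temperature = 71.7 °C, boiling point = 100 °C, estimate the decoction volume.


V_dec = V_total·(T_target − T_start)/(T_boil − T_start)
V_dec = 37.2·(71.7 − 59.5)/(100 − 59.5)

11.2059 L


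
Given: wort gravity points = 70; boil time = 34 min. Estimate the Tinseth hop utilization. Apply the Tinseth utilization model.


U = 1.65·0.000125^(GP/1000) · (1 − e^(−0.04·t))/4.15
bigness = 1.65·0.000125^(70/1000) = 0.8796
boil_factor = (1 − e^(−0.04·34))/4.15 = 0.1791
U = 0.8796 · 0.1791

0.1575


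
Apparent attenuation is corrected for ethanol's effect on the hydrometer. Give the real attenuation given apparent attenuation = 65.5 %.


RA = AA · 0.8192
RA = 65.5 · 0.8192

53.6576 %


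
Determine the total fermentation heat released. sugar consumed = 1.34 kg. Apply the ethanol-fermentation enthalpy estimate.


Q = m_sugar · 590 kJ/kg
Q = 1.34 · 590

790.6000 kJ


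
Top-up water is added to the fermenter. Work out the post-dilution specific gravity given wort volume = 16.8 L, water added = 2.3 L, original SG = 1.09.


SG_new = 1 + (SG_old − 1)·V_old/(V_old + V_water)
pts = (1.09 − 1)·1000·16.8/(16.8 + 2.3) = 79.1623
SG_new = 1 + 79.1623/1000

1.0792


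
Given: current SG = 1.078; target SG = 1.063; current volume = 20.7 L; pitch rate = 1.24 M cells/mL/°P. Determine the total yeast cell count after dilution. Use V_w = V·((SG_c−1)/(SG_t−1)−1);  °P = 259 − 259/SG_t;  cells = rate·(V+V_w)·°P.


V_w = 20.7·((1.078−1)/(1.063−1)−1) = 4.9286
V_final = 20.7 + 4.9286 = 25.6286
°P = 259 − 259/1.063 = 15.3500
cells = 1.24·25.6286·15.3500

487.8127 billion cells


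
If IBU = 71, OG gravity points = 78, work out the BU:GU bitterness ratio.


BU:GU = IBU / OG_points
BU:GU = 71 / 78

0.9103


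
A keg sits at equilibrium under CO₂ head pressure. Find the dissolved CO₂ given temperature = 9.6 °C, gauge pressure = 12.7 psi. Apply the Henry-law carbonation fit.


vols = (P + 14.695)·(0.01821 + 0.09011·e^(−0.04·T))
vols = (12.7 + 14.695)·(0.01821 + 0.09011·e^(−0.04·9.6))

2.1803 volumes


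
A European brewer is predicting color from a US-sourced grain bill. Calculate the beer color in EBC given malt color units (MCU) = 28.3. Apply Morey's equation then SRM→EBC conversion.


SRM = 1.4922·MCU^0.6859;  EBC = SRM·1.97
SRM = 1.4922·28.3^0.6859 = 14.7777
EBC = 14.7777·1.97

29.1121 EBC


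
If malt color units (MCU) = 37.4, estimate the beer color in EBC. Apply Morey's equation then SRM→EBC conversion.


SRM = 1.4922·MCU^0.6859;  EBC = SRM·1.97
SRM = 1.4922·37.4^0.6859 = 17.8920
EBC = 17.8920·1.97

35.2473 EBC


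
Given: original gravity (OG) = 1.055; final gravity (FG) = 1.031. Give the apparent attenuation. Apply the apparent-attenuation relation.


AA = (OG − FG)/(OG − 1) · 100
AA = (1.055 − 1.031)/(1.055 − 1) · 100

43.6364 %


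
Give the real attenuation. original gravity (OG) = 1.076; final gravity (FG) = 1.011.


AA = (OG−FG)/(OG−1)·100;  RA = AA·0.8192
AA = (1.076 − 1.011)/(1.076 − 1)·100 = 85.5263
RA = 85.5263·0.8192

70.0632 %


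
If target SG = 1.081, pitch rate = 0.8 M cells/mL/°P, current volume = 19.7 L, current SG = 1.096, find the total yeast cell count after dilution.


V_w = V·((SG_c−1)/(SG_t−1)−1);  °P = 259 − 259/SG_t;  cells = rate·(V+V_w)·°P
V_w = 19.7·((1.096−1)/(1.081−1)−1) = 3.6481
V_final = 19.7 + 3.6481 = 23.3481
°P = 259 − 259/1.081 = 19.4070
cells = 0.8·23.3481·19.4070

362.4946 billion cells


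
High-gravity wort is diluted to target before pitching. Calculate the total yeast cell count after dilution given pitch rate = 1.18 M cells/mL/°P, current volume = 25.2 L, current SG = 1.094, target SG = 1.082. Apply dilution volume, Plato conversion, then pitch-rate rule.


V_w = V·((SG_c−1)/(SG_t−1)−1);  °P = 259 − 259/SG_t;  cells = rate·(V+V_w)·°P
V_w = 25.2·((1.094−1)/(1.082−1)−1) = 3.6878
V_final = 25.2 + 3.6878 = 28.8878
°P = 259 − 259/1.082 = 19.6285
cells = 1.18·28.8878·19.6285

669.0875 billion cells


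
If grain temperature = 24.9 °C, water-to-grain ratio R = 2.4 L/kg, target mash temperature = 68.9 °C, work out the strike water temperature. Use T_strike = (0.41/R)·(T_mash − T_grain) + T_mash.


T_strike = (0.41/2.4)·(68.9 − 24.9) + 68.9

76.4167 °C


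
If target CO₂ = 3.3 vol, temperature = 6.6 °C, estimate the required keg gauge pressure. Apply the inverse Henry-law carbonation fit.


psi = vols/(0.01821 + 0.09011·e^(−0.04·T)) − 14.695
psi = 3.3/(0.01821 + 0.09011·e^(−0.04·6.6)) − 14.695

23.0572 psi


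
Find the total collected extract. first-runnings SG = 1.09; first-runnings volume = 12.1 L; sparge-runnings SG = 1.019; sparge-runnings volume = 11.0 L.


total = Σ (SG_i − 1)·1000·V_i
first = (1.09 − 1)·1000·12.1 = 1089.0000
sparge = (1.019 − 1)·1000·11.0 = 209.0000
total = 1089.0000 + 209.0000

1298.0000 gravity·L


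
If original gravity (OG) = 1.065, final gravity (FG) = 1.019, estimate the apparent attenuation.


AA = (OG − FG)/(OG − 1) · 100
AA = (1.065 − 1.019)/(1.065 − 1) · 100

70.7692 %


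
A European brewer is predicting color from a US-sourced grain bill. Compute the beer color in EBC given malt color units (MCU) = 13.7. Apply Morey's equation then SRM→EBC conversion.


SRM = 1.4922·MCU^0.6859;  EBC = SRM·1.97
SRM = 1.4922·13.7^0.6859 = 8.9847
EBC = 8.9847·1.97

17.6999 EBC


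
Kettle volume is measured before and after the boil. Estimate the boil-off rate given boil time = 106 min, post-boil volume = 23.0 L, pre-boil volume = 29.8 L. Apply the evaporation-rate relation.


rate = (V_pre − V_post) / (t_min/60)
rate = (29.8 − 23.0) / (106/60)

3.8491 L/hr


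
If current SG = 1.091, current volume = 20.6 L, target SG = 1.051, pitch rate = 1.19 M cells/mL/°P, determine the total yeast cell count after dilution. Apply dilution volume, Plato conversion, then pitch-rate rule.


V_w = V·((SG_c−1)/(SG_t−1)−1);  °P = 259 − 259/SG_t;  cells = rate·(V+V_w)·°P
V_w = 20.6·((1.091−1)/(1.051−1)−1) = 16.1569
V_final = 20.6 + 16.1569 = 36.7569
°P = 259 − 259/1.051 = 12.5680
cells = 1.19·36.7569·12.5680

549.7340 billion cells


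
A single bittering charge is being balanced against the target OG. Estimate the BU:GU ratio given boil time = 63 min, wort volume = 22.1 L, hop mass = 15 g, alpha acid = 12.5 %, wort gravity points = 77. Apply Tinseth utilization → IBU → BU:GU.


U = 1.65·0.000125^(GP/1000)·(1−e^(−0.04t))/4.15;  IBU = (α/100)·m·U·1000/V;  BU:GU = IBU/GP
U = 1.65·0.000125^(77/1000)·(1−e^(−0.04·63))/4.15 = 0.1830
IBU = (12.5/100)·15·0.1830·1000/22.1 = 15.5266
BU:GU = 15.5266/77

0.2016


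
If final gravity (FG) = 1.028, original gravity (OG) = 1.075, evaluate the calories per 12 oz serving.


ABW = (OG−FG)·131.25·0.79/FG;  °P = 259 − 259/SG (for OG→OE and FG→AE);  RE = 0.1808·OE + 0.8192·AE;  Cal = (6.9·ABW + 4·(RE−0.1))·FG·3.55
ABW = (1.075 − 1.028)·131.25·0.79/1.028 = 4.7406
OE = 259 − 259/1.075 = 18.0698 °P
AE = 259 − 259/1.028 = 7.0545 °P
RE = 0.1808·18.0698 + 0.8192·7.0545 = 9.0460 °P
Cal = (6.9·4.7406 + 4·(9.0460−0.1))·1.028·3.55

249.9625 kcal


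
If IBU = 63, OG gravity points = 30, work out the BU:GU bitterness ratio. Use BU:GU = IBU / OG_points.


BU:GU = 63 / 30

2.1000


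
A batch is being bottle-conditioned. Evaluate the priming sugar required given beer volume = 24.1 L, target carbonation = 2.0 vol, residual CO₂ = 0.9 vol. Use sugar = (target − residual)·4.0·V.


sugar = (2.0 − 0.9)·4.0·24.1

106.0400 g


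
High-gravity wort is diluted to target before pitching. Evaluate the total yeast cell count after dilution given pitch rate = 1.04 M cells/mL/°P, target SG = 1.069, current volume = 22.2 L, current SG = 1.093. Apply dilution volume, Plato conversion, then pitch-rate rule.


V_w = V·((SG_c−1)/(SG_t−1)−1);  °P = 259 − 259/SG_t;  cells = rate·(V+V_w)·°P
V_w = 22.2·((1.093−1)/(1.069−1)−1) = 7.7217
V_final = 22.2 + 7.7217 = 29.9217
°P = 259 − 259/1.069 = 16.7175
cells = 1.04·29.9217·16.7175

520.2251 billion cells


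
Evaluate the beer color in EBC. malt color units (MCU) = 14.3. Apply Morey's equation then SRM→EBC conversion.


SRM = 1.4922·MCU^0.6859;  EBC = SRM·1.97
SRM = 1.4922·14.3^0.6859 = 9.2528
EBC = 9.2528·1.97

18.2280 EBC


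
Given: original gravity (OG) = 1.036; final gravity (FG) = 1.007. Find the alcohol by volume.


ABV = (OG − FG) · 131.25
ABV = (1.036 − 1.007) · 131.25

3.8063 % ABV


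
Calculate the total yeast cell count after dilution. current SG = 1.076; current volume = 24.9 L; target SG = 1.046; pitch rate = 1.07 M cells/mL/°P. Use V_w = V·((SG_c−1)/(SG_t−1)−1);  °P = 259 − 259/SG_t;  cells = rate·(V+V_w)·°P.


V_w = 24.9·((1.076−1)/(1.046−1)−1) = 16.2391
V_final = 24.9 + 16.2391 = 41.1391
°P = 259 − 259/1.046 = 11.3901
cells = 1.07·41.1391·11.3901

501.3774 billion cells


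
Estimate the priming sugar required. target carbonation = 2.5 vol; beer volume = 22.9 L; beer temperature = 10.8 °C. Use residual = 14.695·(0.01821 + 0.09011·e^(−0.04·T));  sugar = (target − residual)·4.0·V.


residual = 14.695·(0.01821 + 0.09011·e^(−0.04·10.8)) = 1.1273
sugar = (2.5 − 1.1273)·4.0·22.9

125.7432 g


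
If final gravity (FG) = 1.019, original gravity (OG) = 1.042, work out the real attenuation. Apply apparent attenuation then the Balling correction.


AA = (OG−FG)/(OG−1)·100;  RA = AA·0.8192
AA = (1.042 − 1.019)/(1.042 − 1)·100 = 54.7619
RA = 54.7619·0.8192

44.8610 %


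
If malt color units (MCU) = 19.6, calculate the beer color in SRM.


SRM = 1.4922 · MCU^0.6859
SRM = 1.4922 · 19.6^0.6859

11.4864 SRM


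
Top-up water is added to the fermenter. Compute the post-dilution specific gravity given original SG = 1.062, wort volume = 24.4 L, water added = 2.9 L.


SG_new = 1 + (SG_old − 1)·V_old/(V_old + V_water)
pts = (1.062 − 1)·1000·24.4/(24.4 + 2.9) = 55.4139
SG_new = 1 + 55.4139/1000

1.0554


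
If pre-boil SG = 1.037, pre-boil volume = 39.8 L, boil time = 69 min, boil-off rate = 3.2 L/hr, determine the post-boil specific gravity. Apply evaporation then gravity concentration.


V_post = V_pre − rate·(t/60);  SG_post = 1 + (SG_pre−1)·V_pre/V_post
V_post = 39.8 − 3.2·(69/60) = 36.1200
SG_post = 1 + (1.037 − 1)·39.8/36.1200

1.0408


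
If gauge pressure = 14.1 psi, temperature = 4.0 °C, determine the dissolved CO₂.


vols = (P + 14.695)·(0.01821 + 0.09011·e^(−0.04·T))
vols = (14.1 + 14.695)·(0.01821 + 0.09011·e^(−0.04·4.0))

2.7354 volumes


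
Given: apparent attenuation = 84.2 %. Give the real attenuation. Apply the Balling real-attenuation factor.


RA = AA · 0.8192
RA = 84.2 · 0.8192

68.9766 %


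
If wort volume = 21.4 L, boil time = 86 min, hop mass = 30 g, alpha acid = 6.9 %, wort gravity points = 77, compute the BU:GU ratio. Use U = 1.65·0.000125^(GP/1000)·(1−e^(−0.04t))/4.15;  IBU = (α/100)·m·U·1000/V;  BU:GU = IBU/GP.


U = 1.65·0.000125^(77/1000)·(1−e^(−0.04·86))/4.15 = 0.1926
IBU = (6.9/100)·30·0.1926·1000/21.4 = 18.6338
BU:GU = 18.6338/77

0.2420


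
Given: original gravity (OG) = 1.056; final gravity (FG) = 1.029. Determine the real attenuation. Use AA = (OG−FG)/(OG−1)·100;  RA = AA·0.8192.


AA = (1.056 − 1.029)/(1.056 − 1)·100 = 48.2143
RA = 48.2143·0.8192

39.4971 %


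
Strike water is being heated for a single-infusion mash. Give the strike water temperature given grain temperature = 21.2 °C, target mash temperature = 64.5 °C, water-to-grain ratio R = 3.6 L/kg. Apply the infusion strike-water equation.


T_strike = (0.41/R)·(T_mash − T_grain) + T_mash
T_strike = (0.41/3.6)·(64.5 − 21.2) + 64.5

69.4314 °C


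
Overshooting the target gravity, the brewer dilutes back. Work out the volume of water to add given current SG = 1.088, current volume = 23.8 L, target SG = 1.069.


V_water = V·((SG_curr − 1)/(SG_target − 1) − 1)
V_water = 23.8·((1.088 − 1)/(1.069 − 1) − 1)

6.5536 L


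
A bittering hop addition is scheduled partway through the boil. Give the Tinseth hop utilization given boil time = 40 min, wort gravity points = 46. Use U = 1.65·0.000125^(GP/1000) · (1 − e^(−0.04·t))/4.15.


bigness = 1.65·0.000125^(46/1000) = 1.0913
boil_factor = (1 − e^(−0.04·40))/4.15 = 0.1923
U = 1.0913 · 0.1923

0.2099


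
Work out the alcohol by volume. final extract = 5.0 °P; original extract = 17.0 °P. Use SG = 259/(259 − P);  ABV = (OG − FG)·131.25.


OG = 259/(259 − 17.0) = 1.0702
FG = 259/(259 − 5.0) = 1.0197
ABV = (1.0702 − 1.0197)·131.25

6.6364 % ABV


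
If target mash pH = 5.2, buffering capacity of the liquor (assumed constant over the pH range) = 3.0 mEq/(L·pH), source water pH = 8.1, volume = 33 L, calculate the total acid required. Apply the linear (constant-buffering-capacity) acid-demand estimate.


acid = buffering capacity · (pH_source − pH_target) · V
acid = 3.0 · (8.1 − 5.2) · 33

287.1000 mEq


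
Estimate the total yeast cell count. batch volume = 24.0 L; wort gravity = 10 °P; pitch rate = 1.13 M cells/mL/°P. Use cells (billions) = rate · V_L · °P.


cells = 1.13 · 24.0 · 10

271.2000 billion cells


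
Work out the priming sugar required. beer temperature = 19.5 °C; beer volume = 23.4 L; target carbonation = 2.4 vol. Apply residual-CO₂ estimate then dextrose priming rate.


residual = 14.695·(0.01821 + 0.09011·e^(−0.04·T));  sugar = (target − residual)·4.0·V
residual = 14.695·(0.01821 + 0.09011·e^(−0.04·19.5)) = 0.8746
sugar = (2.4 − 0.8746)·4.0·23.4

142.7773 g


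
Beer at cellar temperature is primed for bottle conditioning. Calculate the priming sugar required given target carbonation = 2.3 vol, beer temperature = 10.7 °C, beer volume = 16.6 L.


residual = 14.695·(0.01821 + 0.09011·e^(−0.04·T));  sugar = (target − residual)·4.0·V
residual = 14.695·(0.01821 + 0.09011·e^(−0.04·10.7)) = 1.1307
sugar = (2.3 − 1.1307)·4.0·16.6

77.6413 g


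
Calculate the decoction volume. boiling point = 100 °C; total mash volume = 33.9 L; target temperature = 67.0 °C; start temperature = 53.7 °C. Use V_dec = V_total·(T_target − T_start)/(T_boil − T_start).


V_dec = 33.9·(67.0 − 53.7)/(100 − 53.7)

9.7380 L


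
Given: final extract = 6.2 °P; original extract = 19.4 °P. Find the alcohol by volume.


SG = 259/(259 − P);  ABV = (OG − FG)·131.25
OG = 259/(259 − 19.4) = 1.0810
FG = 259/(259 − 6.2) = 1.0245
ABV = (1.0810 − 1.0245)·131.25

7.4081 % ABV


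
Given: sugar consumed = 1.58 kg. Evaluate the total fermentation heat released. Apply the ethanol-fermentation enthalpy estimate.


Q = m_sugar · 590 kJ/kg
Q = 1.58 · 590

932.2000 kJ


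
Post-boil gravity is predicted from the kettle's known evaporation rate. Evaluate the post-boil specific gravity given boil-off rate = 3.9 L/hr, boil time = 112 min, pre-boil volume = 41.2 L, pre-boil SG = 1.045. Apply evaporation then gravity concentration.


V_post = V_pre − rate·(t/60);  SG_post = 1 + (SG_pre−1)·V_pre/V_post
V_post = 41.2 − 3.9·(112/60) = 33.9200
SG_post = 1 + (1.045 − 1)·41.2/33.9200

1.0547


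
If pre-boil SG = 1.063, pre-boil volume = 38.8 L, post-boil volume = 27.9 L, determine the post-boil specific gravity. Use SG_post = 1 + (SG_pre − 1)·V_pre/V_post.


pts_pre = (1.063 − 1)·1000 = 63.0000
pts_post = 63.0000·38.8/27.9 = 87.6129
SG_post = 1 + 87.6129/1000

1.0876


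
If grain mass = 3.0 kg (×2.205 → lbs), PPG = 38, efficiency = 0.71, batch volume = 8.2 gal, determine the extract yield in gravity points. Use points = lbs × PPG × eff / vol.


lbs = 3.0 × 2.205 = 6.6150
points = 6.6150 × 38 × 0.71 / 8.2

21.7650 points


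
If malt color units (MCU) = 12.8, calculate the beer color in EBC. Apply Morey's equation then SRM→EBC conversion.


SRM = 1.4922·MCU^0.6859;  EBC = SRM·1.97
SRM = 1.4922·12.8^0.6859 = 8.5756
EBC = 8.5756·1.97

16.8938 EBC


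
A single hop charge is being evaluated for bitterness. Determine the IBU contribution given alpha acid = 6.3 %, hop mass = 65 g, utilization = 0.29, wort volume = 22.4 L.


IBU = (α/100)·mass·U·1000 / V
IBU = (6.3/100)·65·0.29·1000 / 22.4

53.0156 IBU


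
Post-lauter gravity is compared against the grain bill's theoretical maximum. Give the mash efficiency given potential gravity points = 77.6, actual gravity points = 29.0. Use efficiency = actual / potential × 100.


efficiency = 29.0 / 77.6 × 100

37.3711 %


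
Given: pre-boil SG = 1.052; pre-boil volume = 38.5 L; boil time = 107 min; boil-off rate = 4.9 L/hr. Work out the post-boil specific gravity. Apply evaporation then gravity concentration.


V_post = V_pre − rate·(t/60);  SG_post = 1 + (SG_pre−1)·V_pre/V_post
V_post = 38.5 − 4.9·(107/60) = 29.7617
SG_post = 1 + (1.052 − 1)·38.5/29.7617

1.0673


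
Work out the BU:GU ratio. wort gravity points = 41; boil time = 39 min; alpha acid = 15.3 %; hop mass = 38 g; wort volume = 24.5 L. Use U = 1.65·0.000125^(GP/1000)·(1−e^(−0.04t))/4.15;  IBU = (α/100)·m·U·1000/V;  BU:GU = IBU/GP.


U = 1.65·0.000125^(41/1000)·(1−e^(−0.04·39))/4.15 = 0.2173
IBU = (15.3/100)·38·0.2173·1000/24.5 = 51.5550
BU:GU = 51.5550/41

1.2574


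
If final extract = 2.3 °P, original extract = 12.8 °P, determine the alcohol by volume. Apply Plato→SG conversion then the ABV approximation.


SG = 259/(259 − P);  ABV = (OG − FG)·131.25
OG = 259/(259 − 12.8) = 1.0520
FG = 259/(259 − 2.3) = 1.0090
ABV = (1.0520 − 1.0090)·131.25

5.6477 % ABV


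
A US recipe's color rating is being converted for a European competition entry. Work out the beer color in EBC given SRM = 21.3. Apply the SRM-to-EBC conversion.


EBC = SRM · 1.97
EBC = 21.3 · 1.97

41.9610 EBC


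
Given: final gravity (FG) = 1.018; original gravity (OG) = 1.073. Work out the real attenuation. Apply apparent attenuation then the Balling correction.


AA = (OG−FG)/(OG−1)·100;  RA = AA·0.8192
AA = (1.073 − 1.018)/(1.073 − 1)·100 = 75.3425
RA = 75.3425·0.8192

61.7205 %


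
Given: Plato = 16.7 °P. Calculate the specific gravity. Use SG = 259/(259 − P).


SG = 259/(259 − 16.7)

1.0689


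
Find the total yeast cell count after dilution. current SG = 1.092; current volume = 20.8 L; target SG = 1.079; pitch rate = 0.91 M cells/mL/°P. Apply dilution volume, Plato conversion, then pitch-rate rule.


V_w = V·((SG_c−1)/(SG_t−1)−1);  °P = 259 − 259/SG_t;  cells = rate·(V+V_w)·°P
V_w = 20.8·((1.092−1)/(1.079−1)−1) = 3.4228
V_final = 20.8 + 3.4228 = 24.2228
°P = 259 − 259/1.079 = 18.9629
cells = 0.91·24.2228·18.9629

417.9948 billion cells


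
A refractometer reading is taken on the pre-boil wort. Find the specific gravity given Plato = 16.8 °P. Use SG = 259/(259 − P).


SG = 259/(259 − 16.8)

1.0694


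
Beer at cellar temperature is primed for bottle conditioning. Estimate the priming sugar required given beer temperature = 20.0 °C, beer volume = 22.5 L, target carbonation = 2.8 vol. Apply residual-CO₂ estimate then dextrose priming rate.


residual = 14.695·(0.01821 + 0.09011·e^(−0.04·T));  sugar = (target − residual)·4.0·V
residual = 14.695·(0.01821 + 0.09011·e^(−0.04·20.0)) = 0.8626
sugar = (2.8 − 0.8626)·4.0·22.5

174.3676 g


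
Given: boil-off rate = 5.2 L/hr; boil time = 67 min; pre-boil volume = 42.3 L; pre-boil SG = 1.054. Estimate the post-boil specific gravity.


V_post = V_pre − rate·(t/60);  SG_post = 1 + (SG_pre−1)·V_pre/V_post
V_post = 42.3 − 5.2·(67/60) = 36.4933
SG_post = 1 + (1.054 − 1)·42.3/36.4933

1.0626


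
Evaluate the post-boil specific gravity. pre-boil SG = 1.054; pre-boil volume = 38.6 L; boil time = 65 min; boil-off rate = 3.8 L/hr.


V_post = V_pre − rate·(t/60);  SG_post = 1 + (SG_pre−1)·V_pre/V_post
V_post = 38.6 − 3.8·(65/60) = 34.4833
SG_post = 1 + (1.054 − 1)·38.6/34.4833

1.0604


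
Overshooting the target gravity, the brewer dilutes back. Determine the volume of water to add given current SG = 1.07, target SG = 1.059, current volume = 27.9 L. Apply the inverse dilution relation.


V_water = V·((SG_curr − 1)/(SG_target − 1) − 1)
V_water = 27.9·((1.07 − 1)/(1.059 − 1) − 1)

5.2017 L


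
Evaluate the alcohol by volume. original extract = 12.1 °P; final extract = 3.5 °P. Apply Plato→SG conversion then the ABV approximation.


SG = 259/(259 − P);  ABV = (OG − FG)·131.25
OG = 259/(259 − 12.1) = 1.0490
FG = 259/(259 − 3.5) = 1.0137
ABV = (1.0490 − 1.0137)·131.25

4.6343 % ABV


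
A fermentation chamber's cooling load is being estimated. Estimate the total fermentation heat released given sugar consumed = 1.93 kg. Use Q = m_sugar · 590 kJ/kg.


Q = 1.93 · 590

1138.7000 kJ


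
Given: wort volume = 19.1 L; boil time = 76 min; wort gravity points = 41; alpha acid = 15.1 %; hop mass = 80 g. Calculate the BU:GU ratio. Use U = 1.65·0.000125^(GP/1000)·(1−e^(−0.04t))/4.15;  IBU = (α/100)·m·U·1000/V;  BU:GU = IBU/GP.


U = 1.65·0.000125^(41/1000)·(1−e^(−0.04·76))/4.15 = 0.2619
IBU = (15.1/100)·80·0.2619·1000/19.1 = 165.6361
BU:GU = 165.6361/41

4.0399


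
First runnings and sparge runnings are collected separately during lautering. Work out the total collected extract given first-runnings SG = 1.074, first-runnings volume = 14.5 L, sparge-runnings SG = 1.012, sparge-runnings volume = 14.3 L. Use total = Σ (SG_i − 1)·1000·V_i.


first = (1.074 − 1)·1000·14.5 = 1073.0000
sparge = (1.012 − 1)·1000·14.3 = 171.6000
total = 1073.0000 + 171.6000

1244.6000 gravity·L


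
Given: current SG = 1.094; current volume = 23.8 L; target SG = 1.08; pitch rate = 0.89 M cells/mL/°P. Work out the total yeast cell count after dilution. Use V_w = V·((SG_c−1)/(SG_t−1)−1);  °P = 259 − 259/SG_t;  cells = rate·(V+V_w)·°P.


V_w = 23.8·((1.094−1)/(1.08−1)−1) = 4.1650
V_final = 23.8 + 4.1650 = 27.9650
°P = 259 − 259/1.08 = 19.1852
cells = 0.89·27.9650·19.1852

477.4972 billion cells


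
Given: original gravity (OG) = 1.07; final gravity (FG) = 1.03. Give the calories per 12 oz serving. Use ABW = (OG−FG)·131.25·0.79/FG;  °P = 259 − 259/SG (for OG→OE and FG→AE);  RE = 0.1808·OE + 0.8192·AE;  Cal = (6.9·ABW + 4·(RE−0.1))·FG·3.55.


ABW = (1.07 − 1.03)·131.25·0.79/1.03 = 4.0267
OE = 259 − 259/1.07 = 16.9439 °P
AE = 259 − 259/1.03 = 7.5437 °P
RE = 0.1808·16.9439 + 0.8192·7.5437 = 9.2433 °P
Cal = (6.9·4.0267 + 4·(9.2433−0.1))·1.03·3.55

235.3222 kcal


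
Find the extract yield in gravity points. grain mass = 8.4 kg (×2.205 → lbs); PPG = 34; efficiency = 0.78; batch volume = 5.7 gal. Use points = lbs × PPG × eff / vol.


lbs = 8.4 × 2.205 = 18.5220
points = 18.5220 × 34 × 0.78 / 5.7

86.1760 points


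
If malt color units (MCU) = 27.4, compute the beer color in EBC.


SRM = 1.4922·MCU^0.6859;  EBC = SRM·1.97
SRM = 1.4922·27.4^0.6859 = 14.4537
EBC = 14.4537·1.97

28.4739 EBC


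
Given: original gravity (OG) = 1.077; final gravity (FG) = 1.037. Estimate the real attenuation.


AA = (OG−FG)/(OG−1)·100;  RA = AA·0.8192
AA = (1.077 − 1.037)/(1.077 − 1)·100 = 51.9481
RA = 51.9481·0.8192

42.5558 %


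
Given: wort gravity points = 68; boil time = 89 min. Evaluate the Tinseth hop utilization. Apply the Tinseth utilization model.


U = 1.65·0.000125^(GP/1000) · (1 − e^(−0.04·t))/4.15
bigness = 1.65·0.000125^(68/1000) = 0.8955
boil_factor = (1 − e^(−0.04·89))/4.15 = 0.2341
U = 0.8955 · 0.2341

0.2097


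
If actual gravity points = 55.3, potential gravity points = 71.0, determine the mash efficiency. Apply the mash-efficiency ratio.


efficiency = actual / potential × 100
efficiency = 55.3 / 71.0 × 100

77.8873 %


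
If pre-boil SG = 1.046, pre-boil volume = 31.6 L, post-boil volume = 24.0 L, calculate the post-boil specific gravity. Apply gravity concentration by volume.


SG_post = 1 + (SG_pre − 1)·V_pre/V_post
pts_pre = (1.046 − 1)·1000 = 46.0000
pts_post = 46.0000·31.6/24.0 = 60.5667
SG_post = 1 + 60.5667/1000

1.0606


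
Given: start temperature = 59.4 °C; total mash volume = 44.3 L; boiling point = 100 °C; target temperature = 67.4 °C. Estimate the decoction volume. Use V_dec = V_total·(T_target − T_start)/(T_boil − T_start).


V_dec = 44.3·(67.4 − 59.4)/(100 − 59.4)

8.7291 L


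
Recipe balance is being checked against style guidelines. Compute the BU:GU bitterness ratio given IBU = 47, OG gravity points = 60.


BU:GU = IBU / OG_points
BU:GU = 47 / 60

0.7833


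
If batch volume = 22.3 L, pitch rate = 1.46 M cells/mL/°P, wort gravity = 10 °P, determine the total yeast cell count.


cells (billions) = rate · V_L · °P
cells = 1.46 · 22.3 · 10

325.5800 billion cells


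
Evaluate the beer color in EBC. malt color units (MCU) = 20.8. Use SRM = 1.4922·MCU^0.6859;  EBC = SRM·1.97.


SRM = 1.4922·20.8^0.6859 = 11.9643
EBC = 11.9643·1.97

23.5696 EBC


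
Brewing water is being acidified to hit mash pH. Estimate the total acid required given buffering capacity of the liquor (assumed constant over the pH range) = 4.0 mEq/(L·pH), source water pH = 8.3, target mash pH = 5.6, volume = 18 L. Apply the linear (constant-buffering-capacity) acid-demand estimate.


acid = buffering capacity · (pH_source − pH_target) · V
acid = 4.0 · (8.3 − 5.6) · 18

194.4000 mEq


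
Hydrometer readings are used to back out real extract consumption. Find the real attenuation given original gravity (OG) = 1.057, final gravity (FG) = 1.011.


AA = (OG−FG)/(OG−1)·100;  RA = AA·0.8192
AA = (1.057 − 1.011)/(1.057 − 1)·100 = 80.7018
RA = 80.7018·0.8192

66.1109 %


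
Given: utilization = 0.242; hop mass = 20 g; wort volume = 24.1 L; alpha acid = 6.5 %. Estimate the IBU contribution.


IBU = (α/100)·mass·U·1000 / V
IBU = (6.5/100)·20·0.242·1000 / 24.1

13.0539 IBU


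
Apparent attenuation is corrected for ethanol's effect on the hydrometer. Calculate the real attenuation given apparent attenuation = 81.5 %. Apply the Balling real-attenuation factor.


RA = AA · 0.8192
RA = 81.5 · 0.8192

66.7648 %


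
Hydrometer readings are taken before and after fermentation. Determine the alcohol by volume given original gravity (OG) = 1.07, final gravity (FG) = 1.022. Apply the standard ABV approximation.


ABV = (OG − FG) · 131.25
ABV = (1.07 − 1.022) · 131.25

6.3000 % ABV


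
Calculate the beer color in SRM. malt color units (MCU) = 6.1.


SRM = 1.4922 · MCU^0.6859
SRM = 1.4922 · 6.1^0.6859

5.1580 SRM


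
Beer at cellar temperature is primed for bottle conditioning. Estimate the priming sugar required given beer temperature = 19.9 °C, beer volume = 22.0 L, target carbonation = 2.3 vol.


residual = 14.695·(0.01821 + 0.09011·e^(−0.04·T));  sugar = (target − residual)·4.0·V
residual = 14.695·(0.01821 + 0.09011·e^(−0.04·19.9)) = 0.8650
sugar = (2.3 − 0.8650)·4.0·22.0

126.2829 g


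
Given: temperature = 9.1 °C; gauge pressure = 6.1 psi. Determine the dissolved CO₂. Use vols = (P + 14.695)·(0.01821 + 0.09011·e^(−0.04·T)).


vols = (6.1 + 14.695)·(0.01821 + 0.09011·e^(−0.04·9.1))

1.6808 volumes


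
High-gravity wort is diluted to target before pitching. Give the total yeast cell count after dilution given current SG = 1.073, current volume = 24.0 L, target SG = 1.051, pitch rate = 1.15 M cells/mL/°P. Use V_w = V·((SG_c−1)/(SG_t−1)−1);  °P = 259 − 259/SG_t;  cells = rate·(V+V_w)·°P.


V_w = 24.0·((1.073−1)/(1.051−1)−1) = 10.3529
V_final = 24.0 + 10.3529 = 34.3529
°P = 259 − 259/1.051 = 12.5680
cells = 1.15·34.3529·12.5680

496.5111 billion cells


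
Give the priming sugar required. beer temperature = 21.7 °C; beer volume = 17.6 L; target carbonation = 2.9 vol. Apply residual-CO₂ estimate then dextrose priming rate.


residual = 14.695·(0.01821 + 0.09011·e^(−0.04·T));  sugar = (target − residual)·4.0·V
residual = 14.695·(0.01821 + 0.09011·e^(−0.04·21.7)) = 0.8235
sugar = (2.9 − 0.8235)·4.0·17.6

146.1878 g


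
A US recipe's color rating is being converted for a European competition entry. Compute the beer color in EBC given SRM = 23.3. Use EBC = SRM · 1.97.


EBC = 23.3 · 1.97

45.9010 EBC


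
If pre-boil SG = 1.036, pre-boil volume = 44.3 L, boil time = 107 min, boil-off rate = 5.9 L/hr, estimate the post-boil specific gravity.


V_post = V_pre − rate·(t/60);  SG_post = 1 + (SG_pre−1)·V_pre/V_post
V_post = 44.3 − 5.9·(107/60) = 33.7783
SG_post = 1 + (1.036 − 1)·44.3/33.7783

1.0472


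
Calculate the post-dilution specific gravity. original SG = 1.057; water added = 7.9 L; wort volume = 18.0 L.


SG_new = 1 + (SG_old − 1)·V_old/(V_old + V_water)
pts = (1.057 − 1)·1000·18.0/(18.0 + 7.9) = 39.6139
SG_new = 1 + 39.6139/1000

1.0396


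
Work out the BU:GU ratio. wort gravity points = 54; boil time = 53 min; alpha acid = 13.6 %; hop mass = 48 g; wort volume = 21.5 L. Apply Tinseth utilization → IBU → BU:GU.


U = 1.65·0.000125^(GP/1000)·(1−e^(−0.04t))/4.15;  IBU = (α/100)·m·U·1000/V;  BU:GU = IBU/GP
U = 1.65·0.000125^(54/1000)·(1−e^(−0.04·53))/4.15 = 0.2153
IBU = (13.6/100)·48·0.2153·1000/21.5 = 65.3849
BU:GU = 65.3849/54

1.2108


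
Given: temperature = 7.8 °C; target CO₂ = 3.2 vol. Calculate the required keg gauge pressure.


psi = vols/(0.01821 + 0.09011·e^(−0.04·T)) − 14.695
psi = 3.2/(0.01821 + 0.09011·e^(−0.04·7.8)) − 14.695

23.3238 psi


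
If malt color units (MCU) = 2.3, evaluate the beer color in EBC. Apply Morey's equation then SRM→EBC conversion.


SRM = 1.4922·MCU^0.6859;  EBC = SRM·1.97
SRM = 1.4922·2.3^0.6859 = 2.6420
EBC = 2.6420·1.97

5.2048 EBC


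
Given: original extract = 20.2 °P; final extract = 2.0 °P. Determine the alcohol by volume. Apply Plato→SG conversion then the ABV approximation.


SG = 259/(259 − P);  ABV = (OG − FG)·131.25
OG = 259/(259 − 20.2) = 1.0846
FG = 259/(259 − 2.0) = 1.0078
ABV = (1.0846 − 1.0078)·131.25

10.0810 % ABV


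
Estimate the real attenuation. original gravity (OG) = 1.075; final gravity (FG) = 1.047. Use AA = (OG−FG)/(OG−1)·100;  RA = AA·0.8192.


AA = (1.075 − 1.047)/(1.075 − 1)·100 = 37.3333
RA = 37.3333·0.8192

30.5835 %


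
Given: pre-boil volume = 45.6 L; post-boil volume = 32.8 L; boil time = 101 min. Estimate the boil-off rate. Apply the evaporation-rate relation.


rate = (V_pre − V_post) / (t_min/60)
rate = (45.6 − 32.8) / (101/60)

7.6040 L/hr


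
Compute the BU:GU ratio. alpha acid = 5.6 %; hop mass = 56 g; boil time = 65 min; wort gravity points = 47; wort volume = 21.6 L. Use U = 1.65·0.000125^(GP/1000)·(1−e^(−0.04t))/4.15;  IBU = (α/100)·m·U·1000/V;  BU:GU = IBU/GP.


U = 1.65·0.000125^(47/1000)·(1−e^(−0.04·65))/4.15 = 0.2413
IBU = (5.6/100)·56·0.2413·1000/21.6 = 35.0264
BU:GU = 35.0264/47

0.7452


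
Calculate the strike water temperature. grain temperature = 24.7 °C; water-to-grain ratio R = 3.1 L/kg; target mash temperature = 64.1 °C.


T_strike = (0.41/R)·(T_mash − T_grain) + T_mash
T_strike = (0.41/3.1)·(64.1 − 24.7) + 64.1

69.3110 °C


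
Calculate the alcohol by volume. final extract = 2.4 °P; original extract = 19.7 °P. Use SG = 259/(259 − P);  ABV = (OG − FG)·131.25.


OG = 259/(259 − 19.7) = 1.0823
FG = 259/(259 − 2.4) = 1.0094
ABV = (1.0823 − 1.0094)·131.25

9.5774 % ABV


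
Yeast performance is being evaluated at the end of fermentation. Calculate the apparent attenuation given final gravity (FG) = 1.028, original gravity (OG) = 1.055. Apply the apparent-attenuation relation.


AA = (OG − FG)/(OG − 1) · 100
AA = (1.055 − 1.028)/(1.055 − 1) · 100

49.0909 %


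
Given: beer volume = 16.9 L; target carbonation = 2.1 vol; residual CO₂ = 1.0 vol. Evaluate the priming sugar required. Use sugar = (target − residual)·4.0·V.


sugar = (2.1 − 1.0)·4.0·16.9

74.3600 g


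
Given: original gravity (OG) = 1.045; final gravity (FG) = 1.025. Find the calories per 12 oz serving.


ABW = (OG−FG)·131.25·0.79/FG;  °P = 259 − 259/SG (for OG→OE and FG→AE);  RE = 0.1808·OE + 0.8192·AE;  Cal = (6.9·ABW + 4·(RE−0.1))·FG·3.55
ABW = (1.045 − 1.025)·131.25·0.79/1.025 = 2.0232
OE = 259 − 259/1.045 = 11.1531 °P
AE = 259 − 259/1.025 = 6.3171 °P
RE = 0.1808·11.1531 + 0.8192·6.3171 = 7.1914 °P
Cal = (6.9·2.0232 + 4·(7.1914−0.1))·1.025·3.55

154.0123 kcal


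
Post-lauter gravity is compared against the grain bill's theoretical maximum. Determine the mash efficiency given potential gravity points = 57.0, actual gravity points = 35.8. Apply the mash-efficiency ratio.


efficiency = actual / potential × 100
efficiency = 35.8 / 57.0 × 100

62.8070 %


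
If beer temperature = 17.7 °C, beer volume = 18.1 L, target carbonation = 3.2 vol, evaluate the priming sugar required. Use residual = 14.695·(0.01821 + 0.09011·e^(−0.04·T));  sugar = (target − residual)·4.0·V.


residual = 14.695·(0.01821 + 0.09011·e^(−0.04·17.7)) = 0.9199
sugar = (3.2 − 0.9199)·4.0·18.1

165.0779 g


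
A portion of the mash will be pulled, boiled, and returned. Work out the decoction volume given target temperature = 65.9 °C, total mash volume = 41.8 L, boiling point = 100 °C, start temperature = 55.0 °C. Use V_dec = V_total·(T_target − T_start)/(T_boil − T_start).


V_dec = 41.8·(65.9 − 55.0)/(100 − 55.0)

10.1249 L


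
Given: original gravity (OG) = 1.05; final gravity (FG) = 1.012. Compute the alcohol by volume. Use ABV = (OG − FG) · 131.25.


ABV = (1.05 − 1.012) · 131.25

4.9875 % ABV


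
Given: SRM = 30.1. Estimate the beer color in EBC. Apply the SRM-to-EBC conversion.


EBC = SRM · 1.97
EBC = 30.1 · 1.97

59.2970 EBC


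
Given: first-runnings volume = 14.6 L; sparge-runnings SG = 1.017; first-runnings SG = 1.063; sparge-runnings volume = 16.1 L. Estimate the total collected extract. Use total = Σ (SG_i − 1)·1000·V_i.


first = (1.063 − 1)·1000·14.6 = 919.8000
sparge = (1.017 − 1)·1000·16.1 = 273.7000
total = 919.8000 + 273.7000

1193.5000 gravity·L


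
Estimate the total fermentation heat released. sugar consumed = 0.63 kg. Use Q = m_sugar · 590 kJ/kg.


Q = 0.63 · 590

371.7000 kJ


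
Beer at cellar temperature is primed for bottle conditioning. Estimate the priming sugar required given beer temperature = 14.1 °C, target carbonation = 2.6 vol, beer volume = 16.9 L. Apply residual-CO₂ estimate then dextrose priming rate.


residual = 14.695·(0.01821 + 0.09011·e^(−0.04·T));  sugar = (target − residual)·4.0·V
residual = 14.695·(0.01821 + 0.09011·e^(−0.04·14.1)) = 1.0210
sugar = (2.6 − 1.0210)·4.0·16.9

106.7436 g


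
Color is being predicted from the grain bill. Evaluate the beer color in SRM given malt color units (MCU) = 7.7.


SRM = 1.4922 · MCU^0.6859
SRM = 1.4922 · 7.7^0.6859

6.0516 SRM
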